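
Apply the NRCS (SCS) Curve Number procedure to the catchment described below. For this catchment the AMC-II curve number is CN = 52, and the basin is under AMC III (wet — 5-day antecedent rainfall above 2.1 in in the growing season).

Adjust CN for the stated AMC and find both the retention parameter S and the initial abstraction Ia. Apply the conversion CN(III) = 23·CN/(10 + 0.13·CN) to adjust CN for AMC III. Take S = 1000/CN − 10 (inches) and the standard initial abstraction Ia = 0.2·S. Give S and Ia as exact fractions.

S = 1200/299 in ≈ 4.013 in; Ia = 240/299 in ≈ 0.803 in

Adjust CN=52 to AMC III: 23·52/(10 + 0.13·52) → 1196 ÷ (419/25) = 29900/419 ≈ 71.360
S = 1000/(29900/419) − 10 = 1200/299 in ≈ 4.013 in
Ia = 0.2·(1200/299) = 240/299 in ≈ 0.803 in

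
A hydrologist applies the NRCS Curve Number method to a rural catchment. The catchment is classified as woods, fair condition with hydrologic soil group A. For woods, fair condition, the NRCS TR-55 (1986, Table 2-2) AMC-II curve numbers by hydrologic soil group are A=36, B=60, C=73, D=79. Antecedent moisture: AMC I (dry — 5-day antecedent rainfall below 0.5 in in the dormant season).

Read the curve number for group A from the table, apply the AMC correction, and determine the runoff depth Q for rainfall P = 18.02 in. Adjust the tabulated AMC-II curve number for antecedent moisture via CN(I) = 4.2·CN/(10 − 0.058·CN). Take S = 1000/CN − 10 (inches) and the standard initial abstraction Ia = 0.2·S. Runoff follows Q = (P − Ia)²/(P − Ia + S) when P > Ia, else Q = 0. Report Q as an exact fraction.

Q = 8152103521/4633231050 in ≈ 1.759 in

NRCS table: woods, fair condition, soil group A → CN(II) = 36
Dry (AMC I): CN(I) = 4.2·36/(10 − 0.058·36) = (756/5)/(989/125) = 18900/989 ≈ 19.110
S = 1000/(18900/989) − 10 = 8000/189 in ≈ 42.328 in
Initial abstraction Ia = S/5 = (8000/189)/5 = 1600/189 ≈ 8.466 in
Since P=18.020 > Ia=8.466: effective rainfall P−Ia = 90289/9450 in
Q: (90289/9450)² ÷ (490289/9450) = 8152103521/4633231050 in (≈ 1.759 in)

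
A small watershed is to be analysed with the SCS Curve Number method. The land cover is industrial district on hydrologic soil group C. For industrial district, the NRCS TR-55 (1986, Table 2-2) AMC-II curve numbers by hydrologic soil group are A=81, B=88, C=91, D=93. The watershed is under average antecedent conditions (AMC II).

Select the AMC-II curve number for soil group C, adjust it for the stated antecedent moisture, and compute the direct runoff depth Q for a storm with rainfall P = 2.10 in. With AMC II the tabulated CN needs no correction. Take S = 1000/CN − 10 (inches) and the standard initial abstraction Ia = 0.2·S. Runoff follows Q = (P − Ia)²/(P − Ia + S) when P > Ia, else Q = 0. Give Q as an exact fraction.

Q = 998787/798070 in ≈ 1.252 in

NRCS table: industrial district, soil group C → CN(II) = 91
Average conditions: CN = 91 (no AMC adjustment).
Retention S: 1000/CN − 10 with CN=91.000 → S = 90/91 ≈ 0.989 in
Ia = 0.2S: 0.2·0.989 = 0.198 in (exactly 18/91)
Excess rainfall: 2.100 − 0.198 = 1.902 in; P > Ia so Q > 0
Q = (1731/910)²/((1731/910) + 90/91) = (2996361/828100)/(2631/910) = 998787/798070 in ≈ 1.252 in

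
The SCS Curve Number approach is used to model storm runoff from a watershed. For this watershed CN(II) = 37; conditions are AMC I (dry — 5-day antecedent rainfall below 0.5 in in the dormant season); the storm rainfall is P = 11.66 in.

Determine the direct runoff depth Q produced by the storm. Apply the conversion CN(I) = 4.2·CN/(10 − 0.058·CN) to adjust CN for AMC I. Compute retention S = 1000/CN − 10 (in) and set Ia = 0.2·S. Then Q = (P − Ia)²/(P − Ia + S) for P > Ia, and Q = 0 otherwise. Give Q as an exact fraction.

CN(I) from CN(II)=37: (4.2·37)/(10 − 0.058·37) = 3700/187 ≈ 19.786
S = 1000/(3700/187) − 10 = 1500/37 in ≈ 40.541 in
Ia = 0.2S: 0.2·40.541 = 8.108 in (exactly 300/37)
P − Ia = 11.660 − 8.108 = 6571/1850 ≈ 3.552 in (> 0, runoff occurs)
Q = (6571/1850)²/((6571/1850) + 1500/37) = (43178041/3422500)/(81571/1850) = 43178041/150906350 in ≈ 0.286 in

Q = 43178041/150906350 in ≈ 0.286 in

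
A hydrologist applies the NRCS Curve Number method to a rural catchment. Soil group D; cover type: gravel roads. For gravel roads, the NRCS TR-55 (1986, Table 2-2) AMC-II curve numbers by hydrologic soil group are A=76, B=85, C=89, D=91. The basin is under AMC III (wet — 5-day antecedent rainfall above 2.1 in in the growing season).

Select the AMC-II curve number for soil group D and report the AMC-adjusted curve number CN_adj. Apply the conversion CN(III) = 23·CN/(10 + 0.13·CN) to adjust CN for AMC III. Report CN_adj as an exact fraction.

CN_adj = 209300/2183 ≈ 95.877

NRCS table: gravel roads, soil group D → CN(II) = 91
Wet (AMC III): CN(III) = 23·91/(10 + 0.13·91) = 2093/(2183/100) = 209300/2183 ≈ 95.877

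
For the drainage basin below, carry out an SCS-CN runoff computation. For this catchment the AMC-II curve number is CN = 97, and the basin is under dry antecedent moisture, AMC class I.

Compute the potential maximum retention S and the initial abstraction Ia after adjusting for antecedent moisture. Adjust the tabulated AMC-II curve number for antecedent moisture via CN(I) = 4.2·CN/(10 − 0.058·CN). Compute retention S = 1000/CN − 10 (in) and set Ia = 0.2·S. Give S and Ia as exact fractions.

S = 500/679 in ≈ 0.736 in; Ia = 100/679 in ≈ 0.147 in

CN(I) from CN(II)=97: (4.2·97)/(10 − 0.058·97) = 67900/729 ≈ 93.141
Max retention: S = 1000/(67900/729) − 10 = 500/679 in (≈ 0.736 in)
Ia = 0.2S: 0.2·0.736 = 0.147 in (exactly 100/679)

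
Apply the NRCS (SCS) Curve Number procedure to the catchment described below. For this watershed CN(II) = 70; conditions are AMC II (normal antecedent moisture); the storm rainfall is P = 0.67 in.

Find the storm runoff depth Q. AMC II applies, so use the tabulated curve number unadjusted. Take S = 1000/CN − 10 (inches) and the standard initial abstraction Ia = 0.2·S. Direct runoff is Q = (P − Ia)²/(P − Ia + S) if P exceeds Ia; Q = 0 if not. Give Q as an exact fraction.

Q = 0 in ≈ 0.000 in

CN(II) = 70; AMC II needs no correction.
S = 1000/70 − 10 = 30/7 in ≈ 4.286 in
Ia = 0.2S: 0.2·4.286 = 0.857 in (exactly 6/7)
P = 0.670 ≤ Ia = 0.857 in: entire storm abstracted, Q = 0.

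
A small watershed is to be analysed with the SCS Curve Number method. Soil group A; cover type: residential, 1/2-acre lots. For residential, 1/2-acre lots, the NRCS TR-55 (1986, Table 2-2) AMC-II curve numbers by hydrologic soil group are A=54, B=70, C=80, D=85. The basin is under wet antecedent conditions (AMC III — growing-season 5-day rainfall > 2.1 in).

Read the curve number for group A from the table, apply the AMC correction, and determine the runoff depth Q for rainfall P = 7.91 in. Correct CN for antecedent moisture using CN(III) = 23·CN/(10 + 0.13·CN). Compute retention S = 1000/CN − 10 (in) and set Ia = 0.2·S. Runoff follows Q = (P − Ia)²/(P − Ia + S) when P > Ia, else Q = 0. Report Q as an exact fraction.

Q = 374693449/79263900 in ≈ 4.727 in

NRCS table: residential, 1/2-acre lots, soil group A → CN(II) = 54
CN(III) from CN(II)=54: (23·54)/(10 + 0.13·54) = 2700/37 ≈ 72.973
S = 1000/(2700/37) − 10 = 100/27 in ≈ 3.704 in
Ia = 0.2·(100/27) = 20/27 in ≈ 0.741 in
Since P=7.910 > Ia=0.741: effective rainfall P−Ia = 19357/2700 in
Q: (19357/2700)² ÷ (29357/2700) = 374693449/79263900 in (≈ 4.727 in)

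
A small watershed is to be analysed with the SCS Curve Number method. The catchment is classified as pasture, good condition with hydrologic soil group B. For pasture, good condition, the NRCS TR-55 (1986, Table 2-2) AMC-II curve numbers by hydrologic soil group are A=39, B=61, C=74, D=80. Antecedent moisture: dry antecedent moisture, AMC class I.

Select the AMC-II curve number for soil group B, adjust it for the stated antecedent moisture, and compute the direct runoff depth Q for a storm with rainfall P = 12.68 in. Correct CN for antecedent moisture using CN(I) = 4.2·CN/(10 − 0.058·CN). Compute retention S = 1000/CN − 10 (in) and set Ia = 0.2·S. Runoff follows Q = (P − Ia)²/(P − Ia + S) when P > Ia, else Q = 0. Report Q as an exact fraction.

NRCS table: pasture, good condition, soil group B → CN(II) = 61
CN(I) from CN(II)=61: (4.2·61)/(10 − 0.058·61) = 42700/1077 ≈ 39.647
Max retention: S = 1000/(42700/1077) − 10 = 6500/427 in (≈ 15.222 in)
Ia = 0.2S: 0.2·15.222 = 3.044 in (exactly 1300/427)
Excess rainfall: 12.680 − 3.044 = 9.636 in; P > Ia so Q > 0
Q = (102859/10675)²/((102859/10675) + 6500/427) = (10579973881/113955625)/(265359/10675) = 10579973881/2832707325 in ≈ 3.735 in

Q = 10579973881/2832707325 in ≈ 3.735 in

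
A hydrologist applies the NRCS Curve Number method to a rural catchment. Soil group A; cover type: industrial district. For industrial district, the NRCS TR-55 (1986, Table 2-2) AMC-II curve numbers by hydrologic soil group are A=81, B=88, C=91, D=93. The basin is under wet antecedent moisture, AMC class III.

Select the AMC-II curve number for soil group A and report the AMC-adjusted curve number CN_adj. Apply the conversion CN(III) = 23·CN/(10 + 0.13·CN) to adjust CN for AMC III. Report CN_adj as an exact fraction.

CN_adj = 186300/2053 ≈ 90.745

NRCS table: industrial district, soil group A → CN(II) = 81
CN(III) from CN(II)=81: (23·81)/(10 + 0.13·81) = 186300/2053 ≈ 90.745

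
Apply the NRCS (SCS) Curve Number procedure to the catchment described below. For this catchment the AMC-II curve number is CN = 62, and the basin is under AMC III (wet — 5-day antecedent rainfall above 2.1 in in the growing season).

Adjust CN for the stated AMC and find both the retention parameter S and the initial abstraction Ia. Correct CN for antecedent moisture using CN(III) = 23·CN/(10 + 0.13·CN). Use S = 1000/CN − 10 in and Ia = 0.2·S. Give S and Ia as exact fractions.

S = 1900/713 in ≈ 2.665 in; Ia = 380/713 in ≈ 0.533 in

Adjust CN=62 to AMC III: 23·62/(10 + 0.13·62) → 1426 ÷ (903/50) = 71300/903 ≈ 78.959
Max retention: S = 1000/(71300/903) − 10 = 1900/713 in (≈ 2.665 in)
Ia = 0.2·(1900/713) = 380/713 in ≈ 0.533 in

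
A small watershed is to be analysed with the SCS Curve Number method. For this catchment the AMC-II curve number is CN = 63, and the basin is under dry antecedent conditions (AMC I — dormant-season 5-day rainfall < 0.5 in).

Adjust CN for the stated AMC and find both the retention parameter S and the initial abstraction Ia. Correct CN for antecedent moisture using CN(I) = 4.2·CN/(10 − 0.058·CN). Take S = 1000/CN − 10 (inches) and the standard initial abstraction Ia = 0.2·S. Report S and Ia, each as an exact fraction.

CN(I) from CN(II)=63: (4.2·63)/(10 − 0.058·63) = 132300/3173 ≈ 41.696
Retention S: 1000/CN − 10 with CN=41.696 → S = 18500/1323 ≈ 13.983 in
Ia = 0.2·(18500/1323) = 3700/1323 in ≈ 2.797 in

S = 18500/1323 in ≈ 13.983 in; Ia = 3700/1323 in ≈ 2.797 in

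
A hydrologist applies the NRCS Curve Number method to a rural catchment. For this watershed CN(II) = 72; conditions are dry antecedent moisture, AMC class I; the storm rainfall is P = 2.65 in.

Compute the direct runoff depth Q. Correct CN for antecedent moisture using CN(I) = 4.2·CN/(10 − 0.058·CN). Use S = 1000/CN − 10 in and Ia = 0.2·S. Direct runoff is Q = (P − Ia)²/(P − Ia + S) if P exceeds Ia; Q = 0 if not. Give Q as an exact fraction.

Q = 185761/2932740 in ≈ 0.063 in

Dry (AMC I): CN(I) = 4.2·72/(10 − 0.058·72) = (1512/5)/(728/125) = 675/13 ≈ 51.923
Retention S: 1000/CN − 10 with CN=51.923 → S = 250/27 ≈ 9.259 in
Ia = 0.2S: 0.2·9.259 = 1.852 in (exactly 50/27)
Excess rainfall: 2.650 − 1.852 = 0.798 in; P > Ia so Q > 0
Q = (431/540)²/((431/540) + 250/27) = (185761/291600)/(5431/540) = 185761/2932740 in ≈ 0.063 in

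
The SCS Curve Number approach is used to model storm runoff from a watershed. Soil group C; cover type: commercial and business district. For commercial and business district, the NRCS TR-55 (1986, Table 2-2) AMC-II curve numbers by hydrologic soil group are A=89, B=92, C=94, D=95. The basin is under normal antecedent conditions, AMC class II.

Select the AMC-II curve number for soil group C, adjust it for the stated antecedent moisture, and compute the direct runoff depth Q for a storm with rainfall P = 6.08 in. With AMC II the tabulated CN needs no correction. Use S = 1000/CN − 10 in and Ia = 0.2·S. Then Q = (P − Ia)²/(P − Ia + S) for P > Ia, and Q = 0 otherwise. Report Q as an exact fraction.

NRCS table: commercial and business district, soil group C → CN(II) = 94
Average conditions: CN = 94 (no AMC adjustment).
Retention S: 1000/CN − 10 with CN=94.000 → S = 30/47 ≈ 0.638 in
Ia = 0.2·(30/47) = 6/47 in ≈ 0.128 in
Excess rainfall: 6.080 − 0.128 = 5.952 in; P > Ia so Q > 0
Q: (6994/1175)² ÷ (7744/1175) = 12229009/2274800 in (≈ 5.376 in)

Q = 12229009/2274800 in ≈ 5.376 in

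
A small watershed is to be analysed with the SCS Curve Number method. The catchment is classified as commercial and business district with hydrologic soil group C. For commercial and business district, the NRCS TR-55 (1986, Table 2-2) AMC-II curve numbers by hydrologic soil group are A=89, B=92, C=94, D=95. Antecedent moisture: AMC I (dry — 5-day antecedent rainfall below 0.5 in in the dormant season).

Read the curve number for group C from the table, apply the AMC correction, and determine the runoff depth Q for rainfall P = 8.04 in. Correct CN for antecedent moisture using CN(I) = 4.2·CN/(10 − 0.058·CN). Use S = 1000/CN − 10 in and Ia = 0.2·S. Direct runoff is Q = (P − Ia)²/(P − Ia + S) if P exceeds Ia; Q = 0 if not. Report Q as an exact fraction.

NRCS table: commercial and business district, soil group C → CN(II) = 94
Adjust CN=94 to AMC I: 4.2·94/(10 − 0.058·94) → (1974/5) ÷ (1137/250) = 32900/379 ≈ 86.807
Max retention: S = 1000/(32900/379) − 10 = 500/329 in (≈ 1.520 in)
Ia = 0.2·(500/329) = 100/329 in ≈ 0.304 in
P − Ia = 8.040 − 0.304 = 63629/8225 ≈ 7.736 in (> 0, runoff occurs)
Runoff Q = (P−Ia)²/(P−Ia+S) = (7.736)²/(7.736+1.520) = 4048649641/626161025 ≈ 6.466 in

Q = 4048649641/626161025 in ≈ 6.466 in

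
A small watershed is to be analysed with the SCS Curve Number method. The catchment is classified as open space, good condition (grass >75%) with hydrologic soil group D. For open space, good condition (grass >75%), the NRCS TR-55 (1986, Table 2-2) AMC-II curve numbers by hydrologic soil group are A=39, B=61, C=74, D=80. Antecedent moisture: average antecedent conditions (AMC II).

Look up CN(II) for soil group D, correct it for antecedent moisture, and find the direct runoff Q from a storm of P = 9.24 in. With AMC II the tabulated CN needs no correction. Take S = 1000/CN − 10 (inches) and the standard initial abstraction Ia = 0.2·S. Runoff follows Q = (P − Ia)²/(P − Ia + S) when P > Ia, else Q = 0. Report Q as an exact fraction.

Q = 190969/28100 in ≈ 6.796 in

NRCS table: open space, good condition (grass >75%), soil group D → CN(II) = 80
Average conditions: CN = 80 (no AMC adjustment).
Max retention: S = 1000/80 − 10 = 5/2 in (≈ 2.500 in)
Ia = 0.2S: 0.2·2.500 = 0.500 in (exactly 1/2)
Since P=9.240 > Ia=0.500: effective rainfall P−Ia = 437/50 in
Runoff Q = (P−Ia)²/(P−Ia+S) = (8.740)²/(8.740+2.500) = 190969/28100 ≈ 6.796 in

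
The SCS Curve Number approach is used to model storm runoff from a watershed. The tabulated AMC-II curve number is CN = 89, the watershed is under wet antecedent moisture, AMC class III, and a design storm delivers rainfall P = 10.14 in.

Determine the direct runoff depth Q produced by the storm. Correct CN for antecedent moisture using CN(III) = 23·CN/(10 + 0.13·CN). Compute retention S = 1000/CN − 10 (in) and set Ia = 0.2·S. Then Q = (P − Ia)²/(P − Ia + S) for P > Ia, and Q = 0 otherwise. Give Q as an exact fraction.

Q = 1054377795241/110725198150 in ≈ 9.522 in

CN(III) from CN(II)=89: (23·89)/(10 + 0.13·89) = 204700/2157 ≈ 94.900
Max retention: S = 1000/(204700/2157) − 10 = 1100/2047 in (≈ 0.537 in)
Ia = 0.2·(1100/2047) = 220/2047 in ≈ 0.107 in
Since P=10.140 > Ia=0.107: effective rainfall P−Ia = 1026829/102350 in
Runoff Q = (P−Ia)²/(P−Ia+S) = (10.033)²/(10.033+0.537) = 1054377795241/110725198150 ≈ 9.522 in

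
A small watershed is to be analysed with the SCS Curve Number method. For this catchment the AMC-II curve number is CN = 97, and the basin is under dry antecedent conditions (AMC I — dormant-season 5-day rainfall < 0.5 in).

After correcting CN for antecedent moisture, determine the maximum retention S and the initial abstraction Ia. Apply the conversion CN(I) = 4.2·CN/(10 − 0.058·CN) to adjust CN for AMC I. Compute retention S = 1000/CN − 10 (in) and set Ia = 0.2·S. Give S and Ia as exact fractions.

S = 500/679 in ≈ 0.736 in; Ia = 100/679 in ≈ 0.147 in

Dry (AMC I): CN(I) = 4.2·97/(10 − 0.058·97) = (2037/5)/(2187/500) = 67900/729 ≈ 93.141
Retention S: 1000/CN − 10 with CN=93.141 → S = 500/679 ≈ 0.736 in
Initial abstraction Ia = S/5 = (500/679)/5 = 100/679 ≈ 0.147 in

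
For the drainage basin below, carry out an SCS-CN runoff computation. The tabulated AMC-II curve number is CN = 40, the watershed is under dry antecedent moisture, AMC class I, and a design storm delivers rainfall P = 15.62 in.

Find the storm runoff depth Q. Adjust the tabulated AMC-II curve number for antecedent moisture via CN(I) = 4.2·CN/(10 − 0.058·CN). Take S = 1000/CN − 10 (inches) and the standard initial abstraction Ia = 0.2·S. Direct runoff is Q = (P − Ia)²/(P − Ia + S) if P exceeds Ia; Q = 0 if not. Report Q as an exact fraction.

Q = 8803089/5413450 in ≈ 1.626 in

Adjust CN=40 to AMC I: 4.2·40/(10 − 0.058·40) → 168 ÷ (192/25) = 175/8 ≈ 21.875
S = 1000/(175/8) − 10 = 250/7 in ≈ 35.714 in
Ia = 0.2S: 0.2·35.714 = 7.143 in (exactly 50/7)
Excess rainfall: 15.620 − 7.143 = 8.477 in; P > Ia so Q > 0
Q: (2967/350)² ÷ (15467/350) = 8803089/5413450 in (≈ 1.626 in)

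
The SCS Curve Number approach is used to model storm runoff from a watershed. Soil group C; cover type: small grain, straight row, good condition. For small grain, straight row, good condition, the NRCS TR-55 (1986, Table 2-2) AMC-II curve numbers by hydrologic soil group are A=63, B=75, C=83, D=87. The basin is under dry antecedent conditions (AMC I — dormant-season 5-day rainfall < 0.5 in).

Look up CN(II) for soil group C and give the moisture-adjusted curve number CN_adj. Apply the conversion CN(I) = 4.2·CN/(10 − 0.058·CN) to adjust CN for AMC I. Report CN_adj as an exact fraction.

CN_adj = 174300/2593 ≈ 67.219

NRCS table: small grain, straight row, good condition, soil group C → CN(II) = 83
Dry (AMC I): CN(I) = 4.2·83/(10 − 0.058·83) = (1743/5)/(2593/500) = 174300/2593 ≈ 67.219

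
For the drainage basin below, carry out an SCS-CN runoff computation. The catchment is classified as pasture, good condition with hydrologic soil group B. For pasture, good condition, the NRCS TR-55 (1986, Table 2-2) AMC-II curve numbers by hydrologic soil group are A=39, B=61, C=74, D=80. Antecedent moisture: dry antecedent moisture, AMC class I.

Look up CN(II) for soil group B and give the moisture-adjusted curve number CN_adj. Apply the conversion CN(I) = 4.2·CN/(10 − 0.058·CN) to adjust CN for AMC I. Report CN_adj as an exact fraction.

NRCS table: pasture, good condition, soil group B → CN(II) = 61
Dry (AMC I): CN(I) = 4.2·61/(10 − 0.058·61) = (1281/5)/(3231/500) = 42700/1077 ≈ 39.647

CN_adj = 42700/1077 ≈ 39.647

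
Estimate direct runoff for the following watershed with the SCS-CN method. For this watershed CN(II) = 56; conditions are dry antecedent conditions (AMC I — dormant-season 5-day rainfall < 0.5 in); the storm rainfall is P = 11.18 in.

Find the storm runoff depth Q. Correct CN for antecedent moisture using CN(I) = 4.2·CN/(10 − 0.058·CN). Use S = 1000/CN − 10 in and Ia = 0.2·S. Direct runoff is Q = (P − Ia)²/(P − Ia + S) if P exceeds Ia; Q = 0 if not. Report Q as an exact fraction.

CN(I) from CN(II)=56: (4.2·56)/(10 − 0.058·56) = 7350/211 ≈ 34.834
Max retention: S = 1000/(7350/211) − 10 = 2750/147 in (≈ 18.707 in)
Initial abstraction Ia = S/5 = (2750/147)/5 = 550/147 ≈ 3.741 in
Since P=11.180 > Ia=3.741: effective rainfall P−Ia = 54673/7350 in
Runoff Q = (P−Ia)²/(P−Ia+S) = (7.439)²/(7.439+18.707) = 2989136929/1412471550 ≈ 2.116 in

Q = 2989136929/1412471550 in ≈ 2.116 in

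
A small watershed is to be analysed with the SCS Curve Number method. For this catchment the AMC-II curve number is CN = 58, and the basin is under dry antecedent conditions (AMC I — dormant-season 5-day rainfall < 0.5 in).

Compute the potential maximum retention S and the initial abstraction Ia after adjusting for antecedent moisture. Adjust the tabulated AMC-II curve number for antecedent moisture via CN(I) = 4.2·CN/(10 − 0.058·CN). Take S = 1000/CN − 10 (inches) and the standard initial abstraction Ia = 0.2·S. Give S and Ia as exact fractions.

Dry (AMC I): CN(I) = 4.2·58/(10 − 0.058·58) = (1218/5)/(1659/250) = 2900/79 ≈ 36.709
Max retention: S = 1000/(2900/79) − 10 = 500/29 in (≈ 17.241 in)
Ia = 0.2S: 0.2·17.241 = 3.448 in (exactly 100/29)

S = 500/29 in ≈ 17.241 in; Ia = 100/29 in ≈ 3.448 in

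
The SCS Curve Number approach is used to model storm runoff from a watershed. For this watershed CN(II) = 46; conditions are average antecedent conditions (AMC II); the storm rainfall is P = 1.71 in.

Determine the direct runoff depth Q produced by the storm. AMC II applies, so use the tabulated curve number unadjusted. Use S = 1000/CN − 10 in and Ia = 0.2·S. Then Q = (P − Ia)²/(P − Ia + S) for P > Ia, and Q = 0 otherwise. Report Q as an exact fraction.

AMC II — tabulated CN = 46 applies directly.
S = 1000/46 − 10 = 270/23 in ≈ 11.739 in
Initial abstraction Ia = S/5 = (270/23)/5 = 54/23 ≈ 2.348 in
P = 1.710 ≤ Ia = 2.348 in: entire storm abstracted, Q = 0.

Q = 0 in ≈ 0.000 in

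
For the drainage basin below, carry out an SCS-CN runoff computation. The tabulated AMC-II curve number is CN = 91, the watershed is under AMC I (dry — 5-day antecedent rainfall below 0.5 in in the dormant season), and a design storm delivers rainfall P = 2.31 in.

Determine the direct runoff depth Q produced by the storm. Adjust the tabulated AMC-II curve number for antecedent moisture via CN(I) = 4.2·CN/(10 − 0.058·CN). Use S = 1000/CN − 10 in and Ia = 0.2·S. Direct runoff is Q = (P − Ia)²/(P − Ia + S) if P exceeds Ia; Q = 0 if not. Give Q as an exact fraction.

Dry (AMC I): CN(I) = 4.2·91/(10 − 0.058·91) = (1911/5)/(2361/500) = 63700/787 ≈ 80.940
Max retention: S = 1000/(63700/787) − 10 = 1500/637 in (≈ 2.355 in)
Initial abstraction Ia = S/5 = (1500/637)/5 = 300/637 ≈ 0.471 in
P − Ia = 2.310 − 0.471 = 117147/63700 ≈ 1.839 in (> 0, runoff occurs)
Q: (117147/63700)² ÷ (267147/63700) = 1524824401/1890807100 in (≈ 0.806 in)

Q = 1524824401/1890807100 in ≈ 0.806 in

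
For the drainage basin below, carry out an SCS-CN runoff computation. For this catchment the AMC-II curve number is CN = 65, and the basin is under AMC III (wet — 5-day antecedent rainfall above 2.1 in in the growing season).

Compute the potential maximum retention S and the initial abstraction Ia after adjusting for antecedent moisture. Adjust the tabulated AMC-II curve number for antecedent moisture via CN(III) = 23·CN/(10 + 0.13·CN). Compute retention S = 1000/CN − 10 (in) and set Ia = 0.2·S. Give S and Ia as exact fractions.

S = 700/299 in ≈ 2.341 in; Ia = 140/299 in ≈ 0.468 in

Wet (AMC III): CN(III) = 23·65/(10 + 0.13·65) = 1495/(369/20) = 29900/369 ≈ 81.030
S = 1000/(29900/369) − 10 = 700/299 in ≈ 2.341 in
Initial abstraction Ia = S/5 = (700/299)/5 = 140/299 ≈ 0.468 in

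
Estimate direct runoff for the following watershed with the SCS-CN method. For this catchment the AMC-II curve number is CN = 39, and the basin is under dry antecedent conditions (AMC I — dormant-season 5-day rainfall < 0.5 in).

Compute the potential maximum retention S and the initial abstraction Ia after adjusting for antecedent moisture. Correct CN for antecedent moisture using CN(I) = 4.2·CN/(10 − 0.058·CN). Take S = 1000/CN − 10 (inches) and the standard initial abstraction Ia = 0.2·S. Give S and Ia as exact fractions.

S = 30500/819 in ≈ 37.241 in; Ia = 6100/819 in ≈ 7.448 in

CN(I) from CN(II)=39: (4.2·39)/(10 − 0.058·39) = 81900/3869 ≈ 21.168
Max retention: S = 1000/(81900/3869) − 10 = 30500/819 in (≈ 37.241 in)
Ia = 0.2·(30500/819) = 6100/819 in ≈ 7.448 in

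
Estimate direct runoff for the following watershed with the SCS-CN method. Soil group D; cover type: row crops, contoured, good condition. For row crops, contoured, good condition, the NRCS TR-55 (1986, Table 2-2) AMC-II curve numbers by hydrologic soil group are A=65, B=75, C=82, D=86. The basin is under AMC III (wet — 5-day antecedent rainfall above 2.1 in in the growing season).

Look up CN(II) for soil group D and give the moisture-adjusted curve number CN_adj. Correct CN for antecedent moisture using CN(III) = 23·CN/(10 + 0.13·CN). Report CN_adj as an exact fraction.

NRCS table: row crops, contoured, good condition, soil group D → CN(II) = 86
Adjust CN=86 to AMC III: 23·86/(10 + 0.13·86) → 1978 ÷ (1059/50) = 98900/1059 ≈ 93.390

CN_adj = 98900/1059 ≈ 93.390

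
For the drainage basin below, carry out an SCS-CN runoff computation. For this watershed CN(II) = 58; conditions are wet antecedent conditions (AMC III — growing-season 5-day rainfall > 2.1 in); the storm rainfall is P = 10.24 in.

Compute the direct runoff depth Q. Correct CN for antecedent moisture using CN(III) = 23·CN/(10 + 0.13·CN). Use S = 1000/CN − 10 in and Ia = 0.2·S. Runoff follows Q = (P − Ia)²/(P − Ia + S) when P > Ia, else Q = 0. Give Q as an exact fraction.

Adjust CN=58 to AMC III: 23·58/(10 + 0.13·58) → 1334 ÷ (877/50) = 66700/877 ≈ 76.055
Max retention: S = 1000/(66700/877) − 10 = 2100/667 in (≈ 3.148 in)
Ia = 0.2S: 0.2·3.148 = 0.630 in (exactly 420/667)
Excess rainfall: 10.240 − 0.630 = 9.610 in; P > Ia so Q > 0
Q: (160252/16675)² ÷ (212752/16675) = 1605043969/221727475 in (≈ 7.239 in)

Q = 1605043969/221727475 in ≈ 7.239 in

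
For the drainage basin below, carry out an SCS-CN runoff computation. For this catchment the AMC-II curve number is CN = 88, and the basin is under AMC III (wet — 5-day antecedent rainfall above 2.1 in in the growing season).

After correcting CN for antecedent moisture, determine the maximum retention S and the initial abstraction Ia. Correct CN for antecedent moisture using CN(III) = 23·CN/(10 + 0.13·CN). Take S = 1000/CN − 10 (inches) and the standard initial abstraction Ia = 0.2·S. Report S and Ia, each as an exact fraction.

S = 150/253 in ≈ 0.593 in; Ia = 30/253 in ≈ 0.119 in

Adjust CN=88 to AMC III: 23·88/(10 + 0.13·88) → 2024 ÷ (536/25) = 6325/67 ≈ 94.403
S = 1000/(6325/67) − 10 = 150/253 in ≈ 0.593 in
Ia = 0.2·(150/253) = 30/253 in ≈ 0.119 in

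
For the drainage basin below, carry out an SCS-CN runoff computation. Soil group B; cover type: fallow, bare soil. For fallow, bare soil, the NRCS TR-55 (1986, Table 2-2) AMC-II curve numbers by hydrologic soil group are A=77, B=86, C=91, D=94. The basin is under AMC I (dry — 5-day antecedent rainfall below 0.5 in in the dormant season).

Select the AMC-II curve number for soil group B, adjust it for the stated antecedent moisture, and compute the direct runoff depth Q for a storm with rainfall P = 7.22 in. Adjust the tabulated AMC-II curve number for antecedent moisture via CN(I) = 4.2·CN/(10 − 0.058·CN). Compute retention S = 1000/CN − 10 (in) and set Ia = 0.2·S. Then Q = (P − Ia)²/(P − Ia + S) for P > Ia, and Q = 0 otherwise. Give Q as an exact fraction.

NRCS table: fallow, bare soil, soil group B → CN(II) = 86
CN(I) from CN(II)=86: (4.2·86)/(10 − 0.058·86) = 12900/179 ≈ 72.067
S = 1000/(12900/179) − 10 = 500/129 in ≈ 3.876 in
Ia = 0.2S: 0.2·3.876 = 0.775 in (exactly 100/129)
Excess rainfall: 7.220 − 0.775 = 6.445 in; P > Ia so Q > 0
Q: (41569/6450)² ÷ (66569/6450) = 1727981761/429370050 in (≈ 4.024 in)

Q = 1727981761/429370050 in ≈ 4.024 in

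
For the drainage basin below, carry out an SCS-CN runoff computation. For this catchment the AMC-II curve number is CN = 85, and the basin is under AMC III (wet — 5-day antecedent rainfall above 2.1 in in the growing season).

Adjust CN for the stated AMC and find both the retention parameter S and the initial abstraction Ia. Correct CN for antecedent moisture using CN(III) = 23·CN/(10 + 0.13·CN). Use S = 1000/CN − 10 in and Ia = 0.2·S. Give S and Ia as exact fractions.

CN(III) from CN(II)=85: (23·85)/(10 + 0.13·85) = 39100/421 ≈ 92.874
S = 1000/(39100/421) − 10 = 300/391 in ≈ 0.767 in
Ia = 0.2S: 0.2·0.767 = 0.153 in (exactly 60/391)

S = 300/391 in ≈ 0.767 in; Ia = 60/391 in ≈ 0.153 in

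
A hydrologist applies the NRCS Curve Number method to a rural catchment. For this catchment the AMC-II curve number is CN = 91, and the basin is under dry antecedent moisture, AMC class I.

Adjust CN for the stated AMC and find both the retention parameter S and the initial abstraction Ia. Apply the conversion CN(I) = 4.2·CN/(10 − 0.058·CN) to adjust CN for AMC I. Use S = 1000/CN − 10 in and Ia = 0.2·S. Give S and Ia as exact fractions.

S = 1500/637 in ≈ 2.355 in; Ia = 300/637 in ≈ 0.471 in

Dry (AMC I): CN(I) = 4.2·91/(10 − 0.058·91) = (1911/5)/(2361/500) = 63700/787 ≈ 80.940
S = 1000/(63700/787) − 10 = 1500/637 in ≈ 2.355 in
Initial abstraction Ia = S/5 = (1500/637)/5 = 300/637 ≈ 0.471 in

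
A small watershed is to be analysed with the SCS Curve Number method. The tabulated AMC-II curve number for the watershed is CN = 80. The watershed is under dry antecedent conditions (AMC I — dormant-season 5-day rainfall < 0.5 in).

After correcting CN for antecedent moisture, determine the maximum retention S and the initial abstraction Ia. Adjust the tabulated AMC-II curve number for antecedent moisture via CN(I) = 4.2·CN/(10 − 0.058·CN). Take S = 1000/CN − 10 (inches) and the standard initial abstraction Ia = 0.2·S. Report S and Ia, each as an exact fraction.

Dry (AMC I): CN(I) = 4.2·80/(10 − 0.058·80) = 336/(134/25) = 4200/67 ≈ 62.687
Max retention: S = 1000/(4200/67) − 10 = 125/21 in (≈ 5.952 in)
Ia = 0.2·(125/21) = 25/21 in ≈ 1.190 in

S = 125/21 in ≈ 5.952 in; Ia = 25/21 in ≈ 1.190 in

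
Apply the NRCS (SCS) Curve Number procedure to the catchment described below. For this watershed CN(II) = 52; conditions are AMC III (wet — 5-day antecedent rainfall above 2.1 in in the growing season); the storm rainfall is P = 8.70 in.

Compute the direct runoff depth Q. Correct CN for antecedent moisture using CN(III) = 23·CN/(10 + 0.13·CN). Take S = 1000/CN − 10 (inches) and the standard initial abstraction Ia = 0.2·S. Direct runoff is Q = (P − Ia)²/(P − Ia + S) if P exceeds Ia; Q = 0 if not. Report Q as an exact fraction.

Q = 61952641/11831430 in ≈ 5.236 in

Wet (AMC III): CN(III) = 23·52/(10 + 0.13·52) = 1196/(419/25) = 29900/419 ≈ 71.360
Retention S: 1000/CN − 10 with CN=71.360 → S = 1200/299 ≈ 4.013 in
Ia = 0.2S: 0.2·4.013 = 0.803 in (exactly 240/299)
P − Ia = 8.700 − 0.803 = 23613/2990 ≈ 7.897 in (> 0, runoff occurs)
Runoff Q = (P−Ia)²/(P−Ia+S) = (7.897)²/(7.897+4.013) = 61952641/11831430 ≈ 5.236 in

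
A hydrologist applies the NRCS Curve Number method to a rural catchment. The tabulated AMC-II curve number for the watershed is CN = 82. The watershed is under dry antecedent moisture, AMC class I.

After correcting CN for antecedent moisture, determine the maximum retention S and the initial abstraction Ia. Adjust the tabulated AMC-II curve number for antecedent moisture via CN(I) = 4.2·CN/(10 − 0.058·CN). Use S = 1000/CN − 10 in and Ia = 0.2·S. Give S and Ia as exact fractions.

CN(I) from CN(II)=82: (4.2·82)/(10 − 0.058·82) = 28700/437 ≈ 65.675
Max retention: S = 1000/(28700/437) − 10 = 1500/287 in (≈ 5.226 in)
Initial abstraction Ia = S/5 = (1500/287)/5 = 300/287 ≈ 1.045 in

S = 1500/287 in ≈ 5.226 in; Ia = 300/287 in ≈ 1.045 in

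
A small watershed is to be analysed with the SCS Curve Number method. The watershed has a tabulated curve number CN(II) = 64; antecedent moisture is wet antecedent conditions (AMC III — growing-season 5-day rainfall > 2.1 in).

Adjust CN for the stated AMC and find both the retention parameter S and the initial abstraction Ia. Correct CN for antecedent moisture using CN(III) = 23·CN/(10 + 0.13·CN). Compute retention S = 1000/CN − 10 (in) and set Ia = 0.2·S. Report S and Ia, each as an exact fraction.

CN(III) from CN(II)=64: (23·64)/(10 + 0.13·64) = 18400/229 ≈ 80.349
Retention S: 1000/CN − 10 with CN=80.349 → S = 225/92 ≈ 2.446 in
Initial abstraction Ia = S/5 = (225/92)/5 = 45/92 ≈ 0.489 in

S = 225/92 in ≈ 2.446 in; Ia = 45/92 in ≈ 0.489 in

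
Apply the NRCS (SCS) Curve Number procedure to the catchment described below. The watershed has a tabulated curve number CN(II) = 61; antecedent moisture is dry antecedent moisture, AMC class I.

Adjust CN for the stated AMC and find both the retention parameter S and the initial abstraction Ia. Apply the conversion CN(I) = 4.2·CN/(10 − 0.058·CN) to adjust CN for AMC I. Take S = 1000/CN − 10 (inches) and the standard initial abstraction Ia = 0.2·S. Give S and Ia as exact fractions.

Dry (AMC I): CN(I) = 4.2·61/(10 − 0.058·61) = (1281/5)/(3231/500) = 42700/1077 ≈ 39.647
Max retention: S = 1000/(42700/1077) − 10 = 6500/427 in (≈ 15.222 in)
Ia = 0.2S: 0.2·15.222 = 3.044 in (exactly 1300/427)

S = 6500/427 in ≈ 15.222 in; Ia = 1300/427 in ≈ 3.044 in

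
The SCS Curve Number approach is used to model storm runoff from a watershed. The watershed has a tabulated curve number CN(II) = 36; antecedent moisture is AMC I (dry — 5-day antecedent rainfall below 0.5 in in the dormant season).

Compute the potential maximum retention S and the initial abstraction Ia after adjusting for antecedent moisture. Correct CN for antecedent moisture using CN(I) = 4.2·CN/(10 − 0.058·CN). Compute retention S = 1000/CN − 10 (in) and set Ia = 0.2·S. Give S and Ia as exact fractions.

Dry (AMC I): CN(I) = 4.2·36/(10 − 0.058·36) = (756/5)/(989/125) = 18900/989 ≈ 19.110
Max retention: S = 1000/(18900/989) − 10 = 8000/189 in (≈ 42.328 in)
Ia = 0.2S: 0.2·42.328 = 8.466 in (exactly 1600/189)

S = 8000/189 in ≈ 42.328 in; Ia = 1600/189 in ≈ 8.466 in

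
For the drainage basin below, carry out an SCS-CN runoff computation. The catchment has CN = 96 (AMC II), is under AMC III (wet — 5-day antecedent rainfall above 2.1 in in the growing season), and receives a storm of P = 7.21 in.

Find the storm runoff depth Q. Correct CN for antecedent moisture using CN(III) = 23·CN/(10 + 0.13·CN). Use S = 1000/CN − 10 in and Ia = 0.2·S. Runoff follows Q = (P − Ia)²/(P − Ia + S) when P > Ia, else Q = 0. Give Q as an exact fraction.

CN(III) from CN(II)=96: (23·96)/(10 + 0.13·96) = 27600/281 ≈ 98.221
Max retention: S = 1000/(27600/281) − 10 = 25/138 in (≈ 0.181 in)
Initial abstraction Ia = S/5 = (25/138)/5 = 5/138 ≈ 0.036 in
Excess rainfall: 7.210 − 0.036 = 7.174 in; P > Ia so Q > 0
Runoff Q = (P−Ia)²/(P−Ia+S) = (7.174)²/(7.174+0.181) = 2450151001/350168100 ≈ 6.997 in

Q = 2450151001/350168100 in ≈ 6.997 in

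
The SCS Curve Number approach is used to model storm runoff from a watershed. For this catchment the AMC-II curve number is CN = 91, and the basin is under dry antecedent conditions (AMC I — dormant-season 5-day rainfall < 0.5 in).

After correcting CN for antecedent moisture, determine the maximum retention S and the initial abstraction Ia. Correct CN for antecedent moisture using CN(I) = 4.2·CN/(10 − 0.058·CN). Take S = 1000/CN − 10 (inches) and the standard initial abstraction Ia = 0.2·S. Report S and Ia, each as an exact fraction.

S = 1500/637 in ≈ 2.355 in; Ia = 300/637 in ≈ 0.471 in

CN(I) from CN(II)=91: (4.2·91)/(10 − 0.058·91) = 63700/787 ≈ 80.940
Max retention: S = 1000/(63700/787) − 10 = 1500/637 in (≈ 2.355 in)
Ia = 0.2·(1500/637) = 300/637 in ≈ 0.471 in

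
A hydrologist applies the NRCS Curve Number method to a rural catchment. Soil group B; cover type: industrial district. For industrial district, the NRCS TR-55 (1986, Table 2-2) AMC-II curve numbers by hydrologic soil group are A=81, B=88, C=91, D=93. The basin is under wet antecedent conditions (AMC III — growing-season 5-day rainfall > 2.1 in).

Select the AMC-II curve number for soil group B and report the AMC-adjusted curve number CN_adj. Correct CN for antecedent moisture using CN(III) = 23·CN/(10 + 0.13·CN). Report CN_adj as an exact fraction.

CN_adj = 6325/67 ≈ 94.403

NRCS table: industrial district, soil group B → CN(II) = 88
Adjust CN=88 to AMC III: 23·88/(10 + 0.13·88) → 2024 ÷ (536/25) = 6325/67 ≈ 94.403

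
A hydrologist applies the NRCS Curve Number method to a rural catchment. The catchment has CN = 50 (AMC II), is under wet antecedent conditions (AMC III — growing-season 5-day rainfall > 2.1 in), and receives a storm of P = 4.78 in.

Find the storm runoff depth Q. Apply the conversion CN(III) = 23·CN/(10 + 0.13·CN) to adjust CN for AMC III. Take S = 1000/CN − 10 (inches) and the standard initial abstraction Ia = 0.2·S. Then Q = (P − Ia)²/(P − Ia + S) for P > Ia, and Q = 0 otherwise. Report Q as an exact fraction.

CN(III) from CN(II)=50: (23·50)/(10 + 0.13·50) = 2300/33 ≈ 69.697
S = 1000/(2300/33) − 10 = 100/23 in ≈ 4.348 in
Ia = 0.2·(100/23) = 20/23 in ≈ 0.870 in
Since P=4.780 > Ia=0.870: effective rainfall P−Ia = 4497/1150 in
Runoff Q = (P−Ia)²/(P−Ia+S) = (3.910)²/(3.910+4.348) = 20223009/10921550 ≈ 1.852 in

Q = 20223009/10921550 in ≈ 1.852 in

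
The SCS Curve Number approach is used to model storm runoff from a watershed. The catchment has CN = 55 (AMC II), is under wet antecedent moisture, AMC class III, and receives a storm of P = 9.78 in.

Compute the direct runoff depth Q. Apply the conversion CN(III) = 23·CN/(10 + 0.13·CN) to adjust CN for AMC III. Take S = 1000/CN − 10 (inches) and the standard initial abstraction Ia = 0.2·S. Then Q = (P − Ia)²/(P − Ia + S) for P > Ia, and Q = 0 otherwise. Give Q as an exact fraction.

Adjust CN=55 to AMC III: 23·55/(10 + 0.13·55) → 1265 ÷ (343/20) = 25300/343 ≈ 73.761
Max retention: S = 1000/(25300/343) − 10 = 900/253 in (≈ 3.557 in)
Initial abstraction Ia = S/5 = (900/253)/5 = 180/253 ≈ 0.711 in
Since P=9.780 > Ia=0.711: effective rainfall P−Ia = 114717/12650 in
Runoff Q = (P−Ia)²/(P−Ia+S) = (9.069)²/(9.069+3.557) = 4386663363/673473350 ≈ 6.513 in

Q = 4386663363/673473350 in ≈ 6.513 in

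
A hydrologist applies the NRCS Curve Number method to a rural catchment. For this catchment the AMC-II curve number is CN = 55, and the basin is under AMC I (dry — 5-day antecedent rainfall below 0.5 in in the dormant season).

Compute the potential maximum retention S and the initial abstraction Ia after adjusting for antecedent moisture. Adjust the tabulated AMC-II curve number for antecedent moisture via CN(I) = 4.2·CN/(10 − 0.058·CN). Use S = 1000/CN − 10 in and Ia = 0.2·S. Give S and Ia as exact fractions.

Dry (AMC I): CN(I) = 4.2·55/(10 − 0.058·55) = 231/(681/100) = 7700/227 ≈ 33.921
Max retention: S = 1000/(7700/227) − 10 = 1500/77 in (≈ 19.481 in)
Ia = 0.2·(1500/77) = 300/77 in ≈ 3.896 in

S = 1500/77 in ≈ 19.481 in; Ia = 300/77 in ≈ 3.896 in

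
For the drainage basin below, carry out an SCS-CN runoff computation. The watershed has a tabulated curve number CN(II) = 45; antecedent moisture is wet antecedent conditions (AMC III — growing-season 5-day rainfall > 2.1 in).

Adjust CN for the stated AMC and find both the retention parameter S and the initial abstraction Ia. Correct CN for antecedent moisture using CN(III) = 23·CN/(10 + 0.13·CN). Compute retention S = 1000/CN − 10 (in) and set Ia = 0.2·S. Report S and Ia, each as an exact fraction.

Wet (AMC III): CN(III) = 23·45/(10 + 0.13·45) = 1035/(317/20) = 20700/317 ≈ 65.300
Retention S: 1000/CN − 10 with CN=65.300 → S = 1100/207 ≈ 5.314 in
Ia = 0.2S: 0.2·5.314 = 1.063 in (exactly 220/207)

S = 1100/207 in ≈ 5.314 in; Ia = 220/207 in ≈ 1.063 in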